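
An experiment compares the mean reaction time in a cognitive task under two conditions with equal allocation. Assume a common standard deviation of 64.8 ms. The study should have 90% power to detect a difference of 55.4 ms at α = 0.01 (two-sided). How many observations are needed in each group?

41 per group

For two equal groups, n per group = 2·((z_{α/2} + z_β)·σ/δ)².
z_{α/2} = 2.576; z_β = 1.282 (power 90%).
n = 2 × (3.858 × 64.8 / 55.4)² = 2 × 20.36 = 40.72
Round up: n = 41 per group.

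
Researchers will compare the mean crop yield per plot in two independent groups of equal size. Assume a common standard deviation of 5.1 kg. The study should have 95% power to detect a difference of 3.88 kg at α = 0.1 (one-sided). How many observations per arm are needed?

For two equal groups, n per group = 2·((z_α + z_β)·σ/δ)².
z_α = 1.282; z_β = 1.645 (power 95%).
n = 2 × (2.927 × 5.1 / 3.88)² = 2 × 14.80 = 29.60
Round up: n = 30 per group.

30 per group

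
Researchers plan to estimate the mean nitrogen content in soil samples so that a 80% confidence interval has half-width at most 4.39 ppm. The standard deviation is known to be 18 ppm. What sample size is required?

For a mean, the margin of error is E = z·σ/√n, so n = (zσ/E)².
At 80% confidence, z = 1.282.
n = (1.282 × 18 / 4.39)² = 27.63
Round up: n = 28.

n = 28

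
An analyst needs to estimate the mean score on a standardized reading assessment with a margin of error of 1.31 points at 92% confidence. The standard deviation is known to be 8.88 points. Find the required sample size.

For a mean, the margin of error is E = z·σ/√n, so n = (zσ/E)².
At 92% confidence, z = 1.751.
n = (1.751 × 8.88 / 1.31)² = 140.88
Round up: n = 141.

141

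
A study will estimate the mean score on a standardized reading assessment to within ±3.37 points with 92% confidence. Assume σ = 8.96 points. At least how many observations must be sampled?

For a mean, the margin of error is E = z·σ/√n, so n = (zσ/E)².
At 92% confidence, z = 1.751.
n = (1.751 × 8.96 / 3.37)² = 21.67
Round up: n = 22.

22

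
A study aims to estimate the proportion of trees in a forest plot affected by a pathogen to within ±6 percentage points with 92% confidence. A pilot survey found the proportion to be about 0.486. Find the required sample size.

For a proportion with margin E = 0.06 at 92% confidence, z = 1.751.
n = p̂(1−p̂)(z/E)² = 0.486 × 0.514 × (1.751/0.06)² = 212.75
Round up: n = 213.

213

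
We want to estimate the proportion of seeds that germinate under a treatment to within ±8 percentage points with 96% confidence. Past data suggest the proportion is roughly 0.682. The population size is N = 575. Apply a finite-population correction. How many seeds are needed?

For a proportion with margin E = 0.08 at 96% confidence, z = 2.054.
n = p̂(1−p̂)(z/E)² = 0.682 × 0.318 × (2.054/0.08)² = 142.97 — call this n₀.
Finite-population correction with N = 575: n = n₀ / (1 + (n₀−1)/N) = 142.97 / 1.247 = 114.65
Round up: n = 115.

115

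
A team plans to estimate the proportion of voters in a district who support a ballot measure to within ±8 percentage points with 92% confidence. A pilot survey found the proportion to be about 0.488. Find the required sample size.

For a proportion with margin E = 0.08 at 92% confidence, z = 1.751.
n = p̂(1−p̂)(z/E)² = 0.488 × 0.512 × (1.751/0.08)² = 119.70
Round up: n = 120.

120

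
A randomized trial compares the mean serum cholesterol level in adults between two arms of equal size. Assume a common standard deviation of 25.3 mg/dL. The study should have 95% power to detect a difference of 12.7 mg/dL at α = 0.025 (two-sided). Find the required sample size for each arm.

For two equal groups, n per group = 2·((z_{α/2} + z_β)·σ/δ)².
z_{α/2} = 2.241; z_β = 1.645 (power 95%).
n = 2 × (3.886 × 25.3 / 12.7)² = 2 × 59.93 = 119.86
Round up: n = 120 per group.

120 per group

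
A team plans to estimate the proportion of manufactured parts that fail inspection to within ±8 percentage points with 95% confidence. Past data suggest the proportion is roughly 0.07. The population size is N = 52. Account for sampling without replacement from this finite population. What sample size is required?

n = 23

For a proportion with margin E = 0.08 at 95% confidence, z = 1.960.
n = p̂(1−p̂)(z/E)² = 0.07 × 0.93 × (1.960/0.08)² = 39.08 — call this n₀.
Finite-population correction with N = 52: n = n₀ / (1 + (n₀−1)/N) = 39.08 / 1.732 = 22.56
Round up: n = 23.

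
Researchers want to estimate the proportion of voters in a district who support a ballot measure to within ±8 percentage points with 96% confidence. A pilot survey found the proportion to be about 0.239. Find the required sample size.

For a proportion with margin E = 0.08 at 96% confidence, z = 2.054.
n = p̂(1−p̂)(z/E)² = 0.239 × 0.761 × (2.054/0.08)² = 119.90
Round up: n = 120.

120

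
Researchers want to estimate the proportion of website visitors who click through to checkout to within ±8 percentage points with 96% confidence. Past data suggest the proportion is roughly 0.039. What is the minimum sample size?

n = 25

For a proportion with margin E = 0.08 at 96% confidence, z = 2.054.
n = p̂(1−p̂)(z/E)² = 0.039 × 0.961 × (2.054/0.08)² = 24.71
Round up: n = 25.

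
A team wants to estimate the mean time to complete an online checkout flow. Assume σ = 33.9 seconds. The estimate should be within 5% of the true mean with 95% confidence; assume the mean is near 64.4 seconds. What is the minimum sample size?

For a mean, the margin of error is E = z·σ/√n, so n = (zσ/E)².
At 95% confidence, z = 1.960.
E = 5% of 64.4 = 3.22 seconds.
n = (1.960 × 33.9 / 3.22)² = 425.79
Round up: n = 426.

426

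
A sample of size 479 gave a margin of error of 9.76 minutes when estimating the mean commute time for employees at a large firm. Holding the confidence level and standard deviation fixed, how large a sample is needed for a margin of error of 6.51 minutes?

Margin of error scales as 1/√n, so n₂ = n₁·(E₁/E₂)².
n₂ = 479 × (9.76/6.51)² = 479 × 2.248 = 1076.79
Round up: n₂ = 1077.

1077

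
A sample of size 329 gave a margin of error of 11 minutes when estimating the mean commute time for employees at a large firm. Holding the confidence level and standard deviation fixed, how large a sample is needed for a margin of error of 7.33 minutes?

741

Margin of error scales as 1/√n, so n₂ = n₁·(E₁/E₂)².
n₂ = 329 × (11/7.33)² = 329 × 2.252 = 740.91
Round up: n₂ = 741.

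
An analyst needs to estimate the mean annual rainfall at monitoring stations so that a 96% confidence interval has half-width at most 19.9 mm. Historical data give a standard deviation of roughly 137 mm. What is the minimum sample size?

200

For a mean, the margin of error is E = z·σ/√n, so n = (zσ/E)².
At 96% confidence, z = 2.054.
n = (2.054 × 137 / 19.9)² = 199.96
Round up: n = 200.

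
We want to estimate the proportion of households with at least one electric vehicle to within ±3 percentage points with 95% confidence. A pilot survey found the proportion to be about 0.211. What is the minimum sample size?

711

For a proportion with margin E = 0.03 at 95% confidence, z = 1.960.
n = p̂(1−p̂)(z/E)² = 0.211 × 0.789 × (1.960/0.03)² = 710.61
Round up: n = 711.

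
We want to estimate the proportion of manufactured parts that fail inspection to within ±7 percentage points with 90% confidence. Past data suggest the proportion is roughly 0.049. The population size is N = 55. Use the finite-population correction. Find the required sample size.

For a proportion with margin E = 0.07 at 90% confidence, z = 1.645.
n = p̂(1−p̂)(z/E)² = 0.049 × 0.951 × (1.645/0.07)² = 25.73 — call this n₀.
Finite-population correction with N = 55: n = n₀ / (1 + (n₀−1)/N) = 25.73 / 1.45 = 17.74
Round up: n = 18.

18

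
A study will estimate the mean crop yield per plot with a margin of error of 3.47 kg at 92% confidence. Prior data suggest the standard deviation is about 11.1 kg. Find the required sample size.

For a mean, the margin of error is E = z·σ/√n, so n = (zσ/E)².
At 92% confidence, z = 1.751.
n = (1.751 × 11.1 / 3.47)² = 31.37
Round up: n = 32.

32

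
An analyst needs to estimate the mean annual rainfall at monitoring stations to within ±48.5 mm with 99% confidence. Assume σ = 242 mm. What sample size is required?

For a mean, the margin of error is E = z·σ/√n, so n = (zσ/E)².
At 99% confidence, z = 2.576.
n = (2.576 × 242 / 48.5)² = 165.21
Round up: n = 166.

n = 166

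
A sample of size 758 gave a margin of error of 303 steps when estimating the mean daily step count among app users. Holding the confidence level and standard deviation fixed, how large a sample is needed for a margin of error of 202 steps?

Margin of error scales as 1/√n, so n₂ = n₁·(E₁/E₂)².
n₂ = 758 × (303/202)² = 758 × 2.25 = 1705.50
Round up: n₂ = 1706.

1706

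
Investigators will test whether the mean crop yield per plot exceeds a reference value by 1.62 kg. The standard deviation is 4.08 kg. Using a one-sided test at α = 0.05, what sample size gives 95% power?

For a one-sample z-test, n = ((z_α + z_β)·σ/δ)².
z_α = 1.645 (one-sided α = 0.05); z_β = 1.645 (power 95% → β = 0.05).
n = (3.290 × 4.08 / 1.62)² = 68.66
Round up: n = 69.

69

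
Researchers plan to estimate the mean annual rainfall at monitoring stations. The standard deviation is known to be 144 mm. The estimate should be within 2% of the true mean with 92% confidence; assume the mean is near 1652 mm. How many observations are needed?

n = 59

For a mean, the margin of error is E = z·σ/√n, so n = (zσ/E)².
At 92% confidence, z = 1.751.
E = 2% of 1652 = 33.04 mm.
n = (1.751 × 144 / 33.04)² = 58.24
Round up: n = 59.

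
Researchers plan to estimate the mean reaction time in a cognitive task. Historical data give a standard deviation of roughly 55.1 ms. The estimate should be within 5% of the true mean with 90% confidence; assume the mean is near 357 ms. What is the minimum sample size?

26

For a mean, the margin of error is E = z·σ/√n, so n = (zσ/E)².
At 90% confidence, z = 1.645.
E = 5% of 357 = 17.85 ms.
n = (1.645 × 55.1 / 17.85)² = 25.78
Round up: n = 26.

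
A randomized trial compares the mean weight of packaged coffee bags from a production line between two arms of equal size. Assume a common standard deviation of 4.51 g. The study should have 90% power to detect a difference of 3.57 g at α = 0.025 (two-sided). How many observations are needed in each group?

For two equal groups, n per group = 2·((z_{α/2} + z_β)·σ/δ)².
z_{α/2} = 2.241; z_β = 1.282 (power 90%).
n = 2 × (3.523 × 4.51 / 3.57)² = 2 × 19.81 = 39.62
Round up: n = 40 per group.

40 per group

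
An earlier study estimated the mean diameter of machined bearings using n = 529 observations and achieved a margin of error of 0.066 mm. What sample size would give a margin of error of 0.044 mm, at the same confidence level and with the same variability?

n = 1191

Margin of error scales as 1/√n, so n₂ = n₁·(E₁/E₂)².
n₂ = 529 × (0.066/0.044)² = 529 × 2.25 = 1190.25
Round up: n₂ = 1191.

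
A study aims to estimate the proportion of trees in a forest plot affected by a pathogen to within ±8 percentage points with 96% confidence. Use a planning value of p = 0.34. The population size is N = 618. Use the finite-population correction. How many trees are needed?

For a proportion with margin E = 0.08 at 96% confidence, z = 2.054.
n = p̂(1−p̂)(z/E)² = 0.34 × 0.66 × (2.054/0.08)² = 147.93 — call this n₀.
Finite-population correction with N = 618: n = n₀ / (1 + (n₀−1)/N) = 147.93 / 1.238 = 119.49
Round up: n = 120.

n = 120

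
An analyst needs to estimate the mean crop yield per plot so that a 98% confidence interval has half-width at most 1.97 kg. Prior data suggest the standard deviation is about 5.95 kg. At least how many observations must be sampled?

For a mean, the margin of error is E = z·σ/√n, so n = (zσ/E)².
At 98% confidence, z = 2.326.
n = (2.326 × 5.95 / 1.97)² = 49.35
Round up: n = 50.

50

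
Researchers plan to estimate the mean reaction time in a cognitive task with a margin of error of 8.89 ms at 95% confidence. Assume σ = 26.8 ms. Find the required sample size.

For a mean, the margin of error is E = z·σ/√n, so n = (zσ/E)².
At 95% confidence, z = 1.960.
n = (1.960 × 26.8 / 8.89)² = 34.91
Round up: n = 35.

35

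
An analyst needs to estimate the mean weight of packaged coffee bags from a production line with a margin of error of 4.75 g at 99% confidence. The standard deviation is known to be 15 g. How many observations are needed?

For a mean, the margin of error is E = z·σ/√n, so n = (zσ/E)².
At 99% confidence, z = 2.576.
n = (2.576 × 15 / 4.75)² = 66.17
Round up: n = 67.

67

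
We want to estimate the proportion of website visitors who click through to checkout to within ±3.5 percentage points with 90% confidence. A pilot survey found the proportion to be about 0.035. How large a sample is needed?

For a proportion with margin E = 0.035 at 90% confidence, z = 1.645.
n = p̂(1−p̂)(z/E)² = 0.035 × 0.965 × (1.645/0.035)² = 74.61
Round up: n = 75.

75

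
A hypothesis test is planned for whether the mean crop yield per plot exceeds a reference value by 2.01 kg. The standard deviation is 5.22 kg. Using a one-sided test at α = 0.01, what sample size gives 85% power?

77

For a one-sample z-test, n = ((z_α + z_β)·σ/δ)².
z_α = 2.326 (one-sided α = 0.01); z_β = 1.036 (power 85% → β = 0.15).
n = (3.362 × 5.22 / 2.01)² = 76.23
Round up: n = 77.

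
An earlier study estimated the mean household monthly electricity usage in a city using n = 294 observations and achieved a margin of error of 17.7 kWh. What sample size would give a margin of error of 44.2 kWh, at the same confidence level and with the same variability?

Margin of error scales as 1/√n, so n₂ = n₁·(E₁/E₂)².
n₂ = 294 × (17.7/44.2)² = 294 × 0.1604 = 47.16
Round up: n₂ = 48.

48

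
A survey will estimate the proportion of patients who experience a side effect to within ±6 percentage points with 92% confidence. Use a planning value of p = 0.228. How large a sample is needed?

For a proportion with margin E = 0.06 at 92% confidence, z = 1.751.
n = p̂(1−p̂)(z/E)² = 0.228 × 0.772 × (1.751/0.06)² = 149.91
Round up: n = 150.

n = 150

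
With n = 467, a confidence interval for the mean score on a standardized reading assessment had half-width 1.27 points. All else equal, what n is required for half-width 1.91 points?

207

Margin of error scales as 1/√n, so n₂ = n₁·(E₁/E₂)².
n₂ = 467 × (1.27/1.91)² = 467 × 0.4421 = 206.46
Round up: n₂ = 207.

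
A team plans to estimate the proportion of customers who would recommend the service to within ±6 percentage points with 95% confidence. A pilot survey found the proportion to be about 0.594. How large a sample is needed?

258

For a proportion with margin E = 0.06 at 95% confidence, z = 1.960.
n = p̂(1−p̂)(z/E)² = 0.594 × 0.406 × (1.960/0.06)² = 257.35
Round up: n = 258.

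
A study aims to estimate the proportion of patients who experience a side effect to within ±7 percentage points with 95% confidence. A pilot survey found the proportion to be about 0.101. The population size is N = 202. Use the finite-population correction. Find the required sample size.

53

For a proportion with margin E = 0.07 at 95% confidence, z = 1.960.
n = p̂(1−p̂)(z/E)² = 0.101 × 0.899 × (1.960/0.07)² = 71.19 — call this n₀.
Finite-population correction with N = 202: n = n₀ / (1 + (n₀−1)/N) = 71.19 / 1.347 = 52.85
Round up: n = 53.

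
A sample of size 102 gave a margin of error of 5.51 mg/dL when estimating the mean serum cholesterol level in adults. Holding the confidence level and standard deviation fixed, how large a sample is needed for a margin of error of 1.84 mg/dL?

Margin of error scales as 1/√n, so n₂ = n₁·(E₁/E₂)².
n₂ = 102 × (5.51/1.84)² = 102 × 8.967 = 914.63
Round up: n₂ = 915.

915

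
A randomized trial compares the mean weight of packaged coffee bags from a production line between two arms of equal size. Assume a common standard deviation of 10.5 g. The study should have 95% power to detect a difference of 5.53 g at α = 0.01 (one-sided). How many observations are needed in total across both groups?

For two equal groups, n per group = 2·((z_α + z_β)·σ/δ)².
z_α = 2.326; z_β = 1.645 (power 95%).
n = 2 × (3.971 × 10.5 / 5.53)² = 2 × 56.85 = 113.70
Round up: n = 114 per group.
Total across both groups: 2 × 114 = 228.

228 total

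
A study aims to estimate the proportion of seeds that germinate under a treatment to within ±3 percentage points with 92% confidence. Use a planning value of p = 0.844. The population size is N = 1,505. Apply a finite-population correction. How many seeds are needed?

n = 346

For a proportion with margin E = 0.03 at 92% confidence, z = 1.751.
n = p̂(1−p̂)(z/E)² = 0.844 × 0.156 × (1.751/0.03)² = 448.54 — call this n₀.
Finite-population correction with N = 1,505: n = n₀ / (1 + (n₀−1)/N) = 448.54 / 1.297 = 345.83
Round up: n = 346.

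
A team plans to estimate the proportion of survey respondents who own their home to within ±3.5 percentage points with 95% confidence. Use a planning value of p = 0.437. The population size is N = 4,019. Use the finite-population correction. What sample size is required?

648

For a proportion with margin E = 0.035 at 95% confidence, z = 1.960.
n = p̂(1−p̂)(z/E)² = 0.437 × 0.563 × (1.960/0.035)² = 771.55 — call this n₀.
Finite-population correction with N = 4,019: n = n₀ / (1 + (n₀−1)/N) = 771.55 / 1.192 = 647.27
Round up: n = 648.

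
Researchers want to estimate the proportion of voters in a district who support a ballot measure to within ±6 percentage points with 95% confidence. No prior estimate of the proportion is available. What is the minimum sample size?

267

For a proportion with margin E = 0.06 at 95% confidence, z = 1.960.
With no prior estimate, use p = 0.5, which maximizes p(1−p) at 0.25.
n = 0.25 × (z/E)² = 0.25 × (1.960/0.06)² = 266.78
Round up: n = 267.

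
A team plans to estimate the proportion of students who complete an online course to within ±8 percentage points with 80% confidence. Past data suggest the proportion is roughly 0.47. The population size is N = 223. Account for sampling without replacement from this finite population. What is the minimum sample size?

For a proportion with margin E = 0.08 at 80% confidence, z = 1.282.
n = p̂(1−p̂)(z/E)² = 0.47 × 0.53 × (1.282/0.08)² = 63.97 — call this n₀.
Finite-population correction with N = 223: n = n₀ / (1 + (n₀−1)/N) = 63.97 / 1.282 = 49.90
Round up: n = 50.

50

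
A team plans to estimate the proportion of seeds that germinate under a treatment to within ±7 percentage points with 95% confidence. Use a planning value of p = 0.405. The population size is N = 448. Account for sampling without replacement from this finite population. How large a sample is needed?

For a proportion with margin E = 0.07 at 95% confidence, z = 1.960.
n = p̂(1−p̂)(z/E)² = 0.405 × 0.595 × (1.960/0.07)² = 188.92 — call this n₀.
Finite-population correction with N = 448: n = n₀ / (1 + (n₀−1)/N) = 188.92 / 1.419 = 133.14
Round up: n = 134.

134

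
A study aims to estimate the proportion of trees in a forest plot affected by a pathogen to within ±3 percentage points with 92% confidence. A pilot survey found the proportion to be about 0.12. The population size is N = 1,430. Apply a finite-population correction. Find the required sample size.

For a proportion with margin E = 0.03 at 92% confidence, z = 1.751.
n = p̂(1−p̂)(z/E)² = 0.12 × 0.88 × (1.751/0.03)² = 359.74 — call this n₀.
Finite-population correction with N = 1,430: n = n₀ / (1 + (n₀−1)/N) = 359.74 / 1.251 = 287.56
Round up: n = 288.

288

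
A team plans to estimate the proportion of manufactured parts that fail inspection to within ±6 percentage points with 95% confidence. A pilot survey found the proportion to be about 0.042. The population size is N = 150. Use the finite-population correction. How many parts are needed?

For a proportion with margin E = 0.06 at 95% confidence, z = 1.960.
n = p̂(1−p̂)(z/E)² = 0.042 × 0.958 × (1.960/0.06)² = 42.94 — call this n₀.
Finite-population correction with N = 150: n = n₀ / (1 + (n₀−1)/N) = 42.94 / 1.28 = 33.55
Round up: n = 34.

34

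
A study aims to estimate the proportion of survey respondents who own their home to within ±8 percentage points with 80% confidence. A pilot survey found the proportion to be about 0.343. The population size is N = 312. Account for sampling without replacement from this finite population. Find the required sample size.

49

For a proportion with margin E = 0.08 at 80% confidence, z = 1.282.
n = p̂(1−p̂)(z/E)² = 0.343 × 0.657 × (1.282/0.08)² = 57.87 — call this n₀.
Finite-population correction with N = 312: n = n₀ / (1 + (n₀−1)/N) = 57.87 / 1.182 = 48.96
Round up: n = 49.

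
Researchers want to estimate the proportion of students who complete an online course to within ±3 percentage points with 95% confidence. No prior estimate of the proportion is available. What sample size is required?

n = 1068

For a proportion with margin E = 0.03 at 95% confidence, z = 1.960.
With no prior estimate, use p = 0.5, which maximizes p(1−p) at 0.25.
n = 0.25 × (z/E)² = 0.25 × (1.960/0.03)² = 1067.11
Round up: n = 1068.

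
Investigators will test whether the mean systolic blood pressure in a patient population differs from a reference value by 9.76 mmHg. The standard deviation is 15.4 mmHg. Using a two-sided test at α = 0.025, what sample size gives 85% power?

For a one-sample z-test, n = ((z_{α/2} + z_β)·σ/δ)².
z_{α/2} = 2.241 (two-sided α = 0.025); z_β = 1.036 (power 85% → β = 0.15).
n = (3.277 × 15.4 / 9.76)² = 26.74
Round up: n = 27.

27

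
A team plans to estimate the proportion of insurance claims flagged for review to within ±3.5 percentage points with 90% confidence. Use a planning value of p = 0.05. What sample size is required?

105

For a proportion with margin E = 0.035 at 90% confidence, z = 1.645.
n = p̂(1−p̂)(z/E)² = 0.05 × 0.95 × (1.645/0.035)² = 104.93
Round up: n = 105.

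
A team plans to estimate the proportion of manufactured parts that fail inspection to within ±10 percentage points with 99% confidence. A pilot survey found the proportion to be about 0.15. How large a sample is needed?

For a proportion with margin E = 0.1 at 99% confidence, z = 2.576.
n = p̂(1−p̂)(z/E)² = 0.15 × 0.85 × (2.576/0.1)² = 84.61
Round up: n = 85.

n = 85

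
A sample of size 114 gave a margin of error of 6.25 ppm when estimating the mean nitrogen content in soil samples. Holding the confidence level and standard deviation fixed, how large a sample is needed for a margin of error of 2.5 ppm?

713

Margin of error scales as 1/√n, so n₂ = n₁·(E₁/E₂)².
n₂ = 114 × (6.25/2.5)² = 114 × 6.25 = 712.50
Round up: n₂ = 713.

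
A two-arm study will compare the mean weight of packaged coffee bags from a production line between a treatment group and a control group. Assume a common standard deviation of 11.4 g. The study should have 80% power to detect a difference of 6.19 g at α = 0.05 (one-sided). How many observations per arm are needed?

For two equal groups, n per group = 2·((z_α + z_β)·σ/δ)².
z_α = 1.645; z_β = 0.842 (power 80%).
n = 2 × (2.487 × 11.4 / 6.19)² = 2 × 20.98 = 41.96
Round up: n = 42 per group.

42 per group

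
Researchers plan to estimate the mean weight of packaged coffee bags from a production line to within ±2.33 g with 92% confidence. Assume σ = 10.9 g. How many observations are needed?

For a mean, the margin of error is E = z·σ/√n, so n = (zσ/E)².
At 92% confidence, z = 1.751.
n = (1.751 × 10.9 / 2.33)² = 67.10
Round up: n = 68.

n = 68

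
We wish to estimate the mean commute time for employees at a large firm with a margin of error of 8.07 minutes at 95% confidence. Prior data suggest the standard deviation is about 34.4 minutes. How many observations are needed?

70

For a mean, the margin of error is E = z·σ/√n, so n = (zσ/E)².
At 95% confidence, z = 1.960.
n = (1.960 × 34.4 / 8.07)² = 69.80
Round up: n = 70.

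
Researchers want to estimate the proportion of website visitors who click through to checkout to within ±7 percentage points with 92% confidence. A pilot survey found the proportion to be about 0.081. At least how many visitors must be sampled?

For a proportion with margin E = 0.07 at 92% confidence, z = 1.751.
n = p̂(1−p̂)(z/E)² = 0.081 × 0.919 × (1.751/0.07)² = 46.58
Round up: n = 47.

47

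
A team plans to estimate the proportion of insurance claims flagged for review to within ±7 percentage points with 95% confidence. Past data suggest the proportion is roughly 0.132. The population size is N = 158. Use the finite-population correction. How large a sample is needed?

n = 58

For a proportion with margin E = 0.07 at 95% confidence, z = 1.960.
n = p̂(1−p̂)(z/E)² = 0.132 × 0.868 × (1.960/0.07)² = 89.83 — call this n₀.
Finite-population correction with N = 158: n = n₀ / (1 + (n₀−1)/N) = 89.83 / 1.562 = 57.51
Round up: n = 58.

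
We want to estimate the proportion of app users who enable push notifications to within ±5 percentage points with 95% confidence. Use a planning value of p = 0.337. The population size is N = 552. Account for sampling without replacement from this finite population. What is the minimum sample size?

For a proportion with margin E = 0.05 at 95% confidence, z = 1.960.
n = p̂(1−p̂)(z/E)² = 0.337 × 0.663 × (1.960/0.05)² = 343.33 — call this n₀.
Finite-population correction with N = 552: n = n₀ / (1 + (n₀−1)/N) = 343.33 / 1.62 = 211.93
Round up: n = 212.

212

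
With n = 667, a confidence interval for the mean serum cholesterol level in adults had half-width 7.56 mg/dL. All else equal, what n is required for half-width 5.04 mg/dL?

Margin of error scales as 1/√n, so n₂ = n₁·(E₁/E₂)².
n₂ = 667 × (7.56/5.04)² = 667 × 2.25 = 1500.75
Round up: n₂ = 1501.

n = 1501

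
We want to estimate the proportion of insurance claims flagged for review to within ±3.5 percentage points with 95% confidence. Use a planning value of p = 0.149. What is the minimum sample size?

For a proportion with margin E = 0.035 at 95% confidence, z = 1.960.
n = p̂(1−p̂)(z/E)² = 0.149 × 0.851 × (1.960/0.035)² = 397.64
Round up: n = 398.

n = 398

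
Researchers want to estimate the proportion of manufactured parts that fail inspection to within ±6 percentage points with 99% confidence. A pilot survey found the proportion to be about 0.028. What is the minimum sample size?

51

For a proportion with margin E = 0.06 at 99% confidence, z = 2.576.
n = p̂(1−p̂)(z/E)² = 0.028 × 0.972 × (2.576/0.06)² = 50.17
Round up: n = 51.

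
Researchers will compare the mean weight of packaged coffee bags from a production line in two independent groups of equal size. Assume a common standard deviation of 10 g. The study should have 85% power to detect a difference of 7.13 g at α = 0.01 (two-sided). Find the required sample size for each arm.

For two equal groups, n per group = 2·((z_{α/2} + z_β)·σ/δ)².
z_{α/2} = 2.576; z_β = 1.036 (power 85%).
n = 2 × (3.612 × 10 / 7.13)² = 2 × 25.66 = 51.32
Round up: n = 52 per group.

52 per group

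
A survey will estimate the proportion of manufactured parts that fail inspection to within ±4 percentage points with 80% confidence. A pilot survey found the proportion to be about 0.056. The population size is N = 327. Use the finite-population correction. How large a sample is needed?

For a proportion with margin E = 0.04 at 80% confidence, z = 1.282.
n = p̂(1−p̂)(z/E)² = 0.056 × 0.944 × (1.282/0.04)² = 54.30 — call this n₀.
Finite-population correction with N = 327: n = n₀ / (1 + (n₀−1)/N) = 54.30 / 1.163 = 46.69
Round up: n = 47.

47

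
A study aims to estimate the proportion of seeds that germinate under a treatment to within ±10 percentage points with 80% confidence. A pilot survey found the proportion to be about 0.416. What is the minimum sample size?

40

For a proportion with margin E = 0.1 at 80% confidence, z = 1.282.
n = p̂(1−p̂)(z/E)² = 0.416 × 0.584 × (1.282/0.1)² = 39.93
Round up: n = 40.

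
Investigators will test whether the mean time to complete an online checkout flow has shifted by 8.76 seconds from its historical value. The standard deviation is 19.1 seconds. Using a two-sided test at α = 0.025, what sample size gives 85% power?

52

For a one-sample z-test, n = ((z_{α/2} + z_β)·σ/δ)².
z_{α/2} = 2.241 (two-sided α = 0.025); z_β = 1.036 (power 85% → β = 0.15).
n = (3.277 × 19.1 / 8.76)² = 51.05
Round up: n = 52.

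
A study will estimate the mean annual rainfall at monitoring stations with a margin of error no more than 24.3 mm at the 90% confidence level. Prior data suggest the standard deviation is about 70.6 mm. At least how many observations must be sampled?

For a mean, the margin of error is E = z·σ/√n, so n = (zσ/E)².
At 90% confidence, z = 1.645.
n = (1.645 × 70.6 / 24.3)² = 22.84
Round up: n = 23.

n = 23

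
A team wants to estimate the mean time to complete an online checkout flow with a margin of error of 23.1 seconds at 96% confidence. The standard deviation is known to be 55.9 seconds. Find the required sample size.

For a mean, the margin of error is E = z·σ/√n, so n = (zσ/E)².
At 96% confidence, z = 2.054.
n = (2.054 × 55.9 / 23.1)² = 24.71
Round up: n = 25.

n = 25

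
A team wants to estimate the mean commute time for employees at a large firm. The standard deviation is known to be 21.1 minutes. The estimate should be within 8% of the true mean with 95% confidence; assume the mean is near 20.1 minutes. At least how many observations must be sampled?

662

For a mean, the margin of error is E = z·σ/√n, so n = (zσ/E)².
At 95% confidence, z = 1.960.
E = 8% of 20.1 = 1.608 minutes.
n = (1.960 × 21.1 / 1.608)² = 661.46
Round up: n = 662.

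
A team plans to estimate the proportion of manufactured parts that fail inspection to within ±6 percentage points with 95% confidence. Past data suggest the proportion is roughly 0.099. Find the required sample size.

For a proportion with margin E = 0.06 at 95% confidence, z = 1.960.
n = p̂(1−p̂)(z/E)² = 0.099 × 0.901 × (1.960/0.06)² = 95.19
Round up: n = 96.

n = 96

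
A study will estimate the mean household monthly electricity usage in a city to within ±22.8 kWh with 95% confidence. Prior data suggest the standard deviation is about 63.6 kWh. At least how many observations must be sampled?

30

For a mean, the margin of error is E = z·σ/√n, so n = (zσ/E)².
At 95% confidence, z = 1.960.
n = (1.960 × 63.6 / 22.8)² = 29.89
Round up: n = 30.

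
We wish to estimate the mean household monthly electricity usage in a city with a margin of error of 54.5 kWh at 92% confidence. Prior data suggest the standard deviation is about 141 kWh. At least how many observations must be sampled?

21

For a mean, the margin of error is E = z·σ/√n, so n = (zσ/E)².
At 92% confidence, z = 1.751.
n = (1.751 × 141 / 54.5)² = 20.52
Round up: n = 21.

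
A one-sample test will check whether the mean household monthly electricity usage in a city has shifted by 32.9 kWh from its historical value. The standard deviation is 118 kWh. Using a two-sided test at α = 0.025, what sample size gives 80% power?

For a one-sample z-test, n = ((z_{α/2} + z_β)·σ/δ)².
z_{α/2} = 2.241 (two-sided α = 0.025); z_β = 0.842 (power 80% → β = 0.2).
n = (3.083 × 118 / 32.9)² = 122.27
Round up: n = 123.

n = 123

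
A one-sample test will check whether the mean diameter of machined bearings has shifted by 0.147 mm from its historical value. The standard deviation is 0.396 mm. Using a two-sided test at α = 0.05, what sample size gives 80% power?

n = 57

For a one-sample z-test, n = ((z_{α/2} + z_β)·σ/δ)².
z_{α/2} = 1.960 (two-sided α = 0.05); z_β = 0.842 (power 80% → β = 0.2).
n = (2.802 × 0.396 / 0.147)² = 56.98
Round up: n = 57.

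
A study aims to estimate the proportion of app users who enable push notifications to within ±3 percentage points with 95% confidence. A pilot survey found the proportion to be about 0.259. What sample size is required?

For a proportion with margin E = 0.03 at 95% confidence, z = 1.960.
n = p̂(1−p̂)(z/E)² = 0.259 × 0.741 × (1.960/0.03)² = 819.20
Round up: n = 820.

n = 820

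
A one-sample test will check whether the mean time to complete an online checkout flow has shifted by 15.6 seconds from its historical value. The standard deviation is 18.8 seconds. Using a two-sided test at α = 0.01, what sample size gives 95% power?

n = 26

For a one-sample z-test, n = ((z_{α/2} + z_β)·σ/δ)².
z_{α/2} = 2.576 (two-sided α = 0.01); z_β = 1.645 (power 95% → β = 0.05).
n = (4.221 × 18.8 / 15.6)² = 25.88
Round up: n = 26.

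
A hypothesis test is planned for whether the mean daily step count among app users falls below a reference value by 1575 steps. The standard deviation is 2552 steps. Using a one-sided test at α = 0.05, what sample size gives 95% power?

For a one-sample z-test, n = ((z_α + z_β)·σ/δ)².
z_α = 1.645 (one-sided α = 0.05); z_β = 1.645 (power 95% → β = 0.05).
n = (3.290 × 2552 / 1575)² = 28.42
Round up: n = 29.

29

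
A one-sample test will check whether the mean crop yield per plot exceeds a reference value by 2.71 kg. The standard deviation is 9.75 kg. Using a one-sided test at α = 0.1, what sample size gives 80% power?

For a one-sample z-test, n = ((z_α + z_β)·σ/δ)².
z_α = 1.282 (one-sided α = 0.1); z_β = 0.842 (power 80% → β = 0.2).
n = (2.124 × 9.75 / 2.71)² = 58.40
Round up: n = 59.

59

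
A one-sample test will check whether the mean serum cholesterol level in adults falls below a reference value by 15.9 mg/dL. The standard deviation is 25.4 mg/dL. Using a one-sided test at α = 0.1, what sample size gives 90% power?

n = 17

For a one-sample z-test, n = ((z_α + z_β)·σ/δ)².
z_α = 1.282 (one-sided α = 0.1); z_β = 1.282 (power 90% → β = 0.1).
n = (2.564 × 25.4 / 15.9)² = 16.78
Round up: n = 17.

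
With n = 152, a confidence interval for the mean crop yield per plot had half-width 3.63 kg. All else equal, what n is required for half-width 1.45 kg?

Margin of error scales as 1/√n, so n₂ = n₁·(E₁/E₂)².
n₂ = 152 × (3.63/1.45)² = 152 × 6.267 = 952.58
Round up: n₂ = 953.

953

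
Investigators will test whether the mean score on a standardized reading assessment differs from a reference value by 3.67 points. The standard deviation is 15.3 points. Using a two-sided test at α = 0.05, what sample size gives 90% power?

For a one-sample z-test, n = ((z_{α/2} + z_β)·σ/δ)².
z_{α/2} = 1.960 (two-sided α = 0.05); z_β = 1.282 (power 90% → β = 0.1).
n = (3.242 × 15.3 / 3.67)² = 182.67
Round up: n = 183.

183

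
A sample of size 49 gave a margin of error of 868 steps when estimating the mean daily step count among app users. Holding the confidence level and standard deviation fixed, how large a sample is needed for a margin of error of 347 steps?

Margin of error scales as 1/√n, so n₂ = n₁·(E₁/E₂)².
n₂ = 49 × (868/347)² = 49 × 6.257 = 306.59
Round up: n₂ = 307.

307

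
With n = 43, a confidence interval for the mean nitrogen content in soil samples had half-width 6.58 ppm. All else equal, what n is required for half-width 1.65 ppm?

Margin of error scales as 1/√n, so n₂ = n₁·(E₁/E₂)².
n₂ = 43 × (6.58/1.65)² = 43 × 15.9 = 683.70
Round up: n₂ = 684.

n = 684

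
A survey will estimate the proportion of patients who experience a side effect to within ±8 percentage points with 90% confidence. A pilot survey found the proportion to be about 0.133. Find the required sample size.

49

For a proportion with margin E = 0.08 at 90% confidence, z = 1.645.
n = p̂(1−p̂)(z/E)² = 0.133 × 0.867 × (1.645/0.08)² = 48.76
Round up: n = 49.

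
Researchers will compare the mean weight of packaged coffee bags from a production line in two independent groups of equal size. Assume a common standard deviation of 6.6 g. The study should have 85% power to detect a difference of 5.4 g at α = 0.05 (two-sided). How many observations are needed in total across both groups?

For two equal groups, n per group = 2·((z_{α/2} + z_β)·σ/δ)².
z_{α/2} = 1.960; z_β = 1.036 (power 85%).
n = 2 × (2.996 × 6.6 / 5.4)² = 2 × 13.41 = 26.82
Round up: n = 27 per group.
Total across both groups: 2 × 27 = 54.

54 total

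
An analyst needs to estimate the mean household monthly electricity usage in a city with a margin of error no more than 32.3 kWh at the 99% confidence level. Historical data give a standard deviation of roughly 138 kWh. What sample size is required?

122

For a mean, the margin of error is E = z·σ/√n, so n = (zσ/E)².
At 99% confidence, z = 2.576.
n = (2.576 × 138 / 32.3)² = 121.13
Round up: n = 122.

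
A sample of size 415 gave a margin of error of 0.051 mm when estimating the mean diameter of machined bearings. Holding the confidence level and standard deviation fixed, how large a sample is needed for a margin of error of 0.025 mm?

n = 1728

Margin of error scales as 1/√n, so n₂ = n₁·(E₁/E₂)².
n₂ = 415 × (0.051/0.025)² = 415 × 4.162 = 1727.23
Round up: n₂ = 1728.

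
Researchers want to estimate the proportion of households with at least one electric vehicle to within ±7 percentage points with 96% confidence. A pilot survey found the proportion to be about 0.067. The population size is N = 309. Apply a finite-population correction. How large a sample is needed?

n = 46

For a proportion with margin E = 0.07 at 96% confidence, z = 2.054.
n = p̂(1−p̂)(z/E)² = 0.067 × 0.933 × (2.054/0.07)² = 53.82 — call this n₀.
Finite-population correction with N = 309: n = n₀ / (1 + (n₀−1)/N) = 53.82 / 1.171 = 45.96
Round up: n = 46.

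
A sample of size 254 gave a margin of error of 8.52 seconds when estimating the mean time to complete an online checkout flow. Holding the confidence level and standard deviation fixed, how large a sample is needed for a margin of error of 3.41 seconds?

Margin of error scales as 1/√n, so n₂ = n₁·(E₁/E₂)².
n₂ = 254 × (8.52/3.41)² = 254 × 6.243 = 1585.72
Round up: n₂ = 1586.

n = 1586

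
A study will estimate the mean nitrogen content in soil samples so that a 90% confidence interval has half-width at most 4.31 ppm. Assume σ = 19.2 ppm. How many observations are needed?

54

For a mean, the margin of error is E = z·σ/√n, so n = (zσ/E)².
At 90% confidence, z = 1.645.
n = (1.645 × 19.2 / 4.31)² = 53.70
Round up: n = 54.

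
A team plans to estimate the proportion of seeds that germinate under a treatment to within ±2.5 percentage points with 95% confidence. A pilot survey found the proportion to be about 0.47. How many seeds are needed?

For a proportion with margin E = 0.025 at 95% confidence, z = 1.960.
n = p̂(1−p̂)(z/E)² = 0.47 × 0.53 × (1.960/0.025)² = 1531.11
Round up: n = 1532.

1532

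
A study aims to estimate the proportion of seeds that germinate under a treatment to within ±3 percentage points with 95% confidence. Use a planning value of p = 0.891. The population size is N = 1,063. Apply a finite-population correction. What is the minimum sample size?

For a proportion with margin E = 0.03 at 95% confidence, z = 1.960.
n = p̂(1−p̂)(z/E)² = 0.891 × 0.109 × (1.960/0.03)² = 414.55 — call this n₀.
Finite-population correction with N = 1,063: n = n₀ / (1 + (n₀−1)/N) = 414.55 / 1.389 = 298.45
Round up: n = 299.

299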